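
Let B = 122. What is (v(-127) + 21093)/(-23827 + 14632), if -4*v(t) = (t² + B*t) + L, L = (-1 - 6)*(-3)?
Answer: -20929/9195 ≈ -2.2761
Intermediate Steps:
L = 21 (L = -7*(-3) = 21)
v(t) = -21/4 - 61*t/2 - t²/4 (v(t) = -((t² + 122*t) + 21)/4 = -(21 + t² + 122*t)/4 = -21/4 - 61*t/2 - t²/4)
(v(-127) + 21093)/(-23827 + 14632) = ((-21/4 - 61/2*(-127) - ¼*(-127)²) + 21093)/(-23827 + 14632) = ((-21/4 + 7747/2 - ¼*16129) + 21093)/(-9195) = ((-21/4 + 7747/2 - 16129/4) + 21093)*(-1/9195) = (-164 + 21093)*(-1/9195) = 20929*(-1/9195) = -20929/9195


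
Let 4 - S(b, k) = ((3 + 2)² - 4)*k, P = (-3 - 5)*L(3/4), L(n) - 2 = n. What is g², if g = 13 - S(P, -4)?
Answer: 5625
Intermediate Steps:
L(n) = 2 + n
P = -22 (P = (-3 - 5)*(2 + 3/4) = -8*(2 + 3*(¼)) = -8*(2 + ¾) = -8*11/4 = -22)
S(b, k) = 4 - 21*k (S(b, k) = 4 - ((3 + 2)² - 4)*k = 4 - (5² - 4)*k = 4 - (25 - 4)*k = 4 - 21*k)
g = -75 (g = 13 - (4 - 21*(-4)) = 13 - (4 + 84) = 13 - 1*88 = 13 - 88 = -75)
g² = (-75)² = 5625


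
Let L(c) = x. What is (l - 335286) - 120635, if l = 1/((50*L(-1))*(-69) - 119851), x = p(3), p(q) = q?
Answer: -59361370122/130201 ≈ -4.5592e+5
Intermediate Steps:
x = 3
L(c) = 3
l = -1/130201 (l = 1/((50*3)*(-69) - 119851) = 1/(150*(-69) - 119851) = 1/(-10350 - 119851) = 1/(-130201) = -1/130201 ≈ -7.6804e-6)
(l - 335286) - 120635 = (-1/130201 - 335286) - 120635 = -43654572487/130201 - 120635 = -59361370122/130201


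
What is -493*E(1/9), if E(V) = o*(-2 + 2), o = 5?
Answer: 0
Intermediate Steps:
E(V) = 0 (E(V) = 5*(-2 + 2) = 5*0 = 0)
-493*E(1/9) = -493*0 = 0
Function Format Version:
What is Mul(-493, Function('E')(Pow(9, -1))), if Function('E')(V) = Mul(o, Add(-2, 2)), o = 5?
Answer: 0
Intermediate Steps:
Function('E')(V) = 0 (Function('E')(V) = Mul(5, Add(-2, 2)) = Mul(5, 0) = 0)
Mul(-493, Function('E')(Pow(9, -1))) = Mul(-493, 0) = 0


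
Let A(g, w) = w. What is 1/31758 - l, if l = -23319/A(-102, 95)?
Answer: 740564897/3017010 ≈ 245.46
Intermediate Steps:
l = -23319/95 ≈ -245.46
1/31758 - l = 1/31758 - 1*(-23319/95) = 1/31758 + 23319/95 = 740564897/3017010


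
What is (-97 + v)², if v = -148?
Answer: 60025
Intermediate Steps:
(-97 + v)² = (-97 - 148)² = (-245)² = 60025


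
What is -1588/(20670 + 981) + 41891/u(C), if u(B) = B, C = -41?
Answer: -907047149/887691 ≈ -1021.8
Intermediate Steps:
-1588/(20670 + 981) + 41891/u(C) = -1588/(20670 + 981) + 41891/(-41) = -1588/21651 + 41891*(-1/41) = -1588*1/21651 - 41891/41 = -1588/21651 - 41891/41 = -907047149/887691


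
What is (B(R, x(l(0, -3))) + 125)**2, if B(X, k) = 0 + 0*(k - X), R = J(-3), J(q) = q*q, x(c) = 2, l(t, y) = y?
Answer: 15625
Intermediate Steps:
J(q) = q**2
R = 9 (R = (-3)**2 = 9)
B(X, k) = 0 (B(X, k) = 0 + 0 = 0)
(B(R, x(l(0, -3))) + 125)**2 = (0 + 125)**2 = 125**2 = 15625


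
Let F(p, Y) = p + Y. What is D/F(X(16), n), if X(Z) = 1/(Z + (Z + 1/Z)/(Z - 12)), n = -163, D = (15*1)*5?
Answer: -96075/208739 ≈ -0.46026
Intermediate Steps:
D = 75 (D = 15*5 = 75)
X(Z) = 1/(Z + (Z + 1/Z)/(-12 + Z))
F(p, Y) = Y + p
D/F(X(16), n) = 75/(-163 + 16*(-12 + 16)/(1 + 16³ - 11*16²)) = 75/(-163 + 16*4/(1 + 4096 - 11*256)) = 75/(-163 + 16*4/(1 + 4096 - 2816)) = 75/(-163 + 16*4/1281) = 75/(-163 + 16*(1/1281)*4) = 75/(-163 + 64/1281) = 75/(-208739/1281) = 75*(-1281/208739) = -96075/208739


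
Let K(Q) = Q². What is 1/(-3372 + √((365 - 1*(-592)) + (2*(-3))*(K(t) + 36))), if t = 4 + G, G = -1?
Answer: -1124/3789899 - √687/11369697 ≈ -0.00029888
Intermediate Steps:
t = 3 (t = 4 - 1 = 3)
1/(-3372 + √((365 - 1*(-592)) + (2*(-3))*(K(t) + 36))) = 1/(-3372 + √((365 - 1*(-592)) + (2*(-3))*(3² + 36))) = 1/(-3372 + √((365 + 592) - 6*(9 + 36))) = 1/(-3372 + √(957 - 6*45)) = 1/(-3372 + √(957 - 270)) = 1/(-3372 + √687)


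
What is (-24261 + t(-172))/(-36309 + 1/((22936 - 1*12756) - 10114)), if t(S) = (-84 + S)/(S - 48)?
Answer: 8005746/11981965 ≈ 0.66815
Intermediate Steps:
t(S) = (-84 + S)/(-48 + S)
(-24261 + t(-172))/(-36309 + 1/((22936 - 1*12756) - 10114)) = (-24261 + (-84 - 172)/(-48 - 172))/(-36309 + 1/((22936 - 1*12756) - 10114)) = (-24261 - 256/(-220))/(-36309 + 1/((22936 - 12756) - 10114)) = (-24261 - 1/220*(-256))/(-36309 + 1/(10180 - 10114)) = (-24261 + 64/55)/(-36309 + 1/66) = -1334291/(55*(-36309 + 1/66)) = -1334291/(55*(-2396393/66)) = -1334291/55*(-66/2396393) = 8005746/11981965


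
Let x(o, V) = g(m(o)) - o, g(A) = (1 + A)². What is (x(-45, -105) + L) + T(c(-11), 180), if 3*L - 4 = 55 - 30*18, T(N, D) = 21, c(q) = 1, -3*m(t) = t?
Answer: 485/3 ≈ 161.67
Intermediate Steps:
m(t) = -t/3
x(o, V) = (1 - o/3)² - o
L = -481/3 (L = 4/3 + (55 - 30*18)/3 = 4/3 + (55 - 540)/3 = 4/3 + (⅓)*(-485) = 4/3 - 485/3 = -481/3 ≈ -160.33)
(x(-45, -105) + L) + T(c(-11), 180) = ((-1*(-45) + (-3 - 45)²/9) - 481/3) + 21 = ((45 + (⅑)*(-48)²) - 481/3) + 21 = ((45 + (⅑)*2304) - 481/3) + 21 = ((45 + 256) - 481/3) + 21 = (301 - 481/3) + 21 = 422/3 + 21 = 485/3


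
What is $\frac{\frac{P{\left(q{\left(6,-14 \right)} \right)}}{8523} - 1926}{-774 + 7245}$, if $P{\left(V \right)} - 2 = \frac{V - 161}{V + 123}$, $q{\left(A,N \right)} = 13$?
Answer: $- \frac{558120101}{1875179322} \approx -0.29764$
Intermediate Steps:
$P{\left(V \right)} = 2 + \frac{-161 + V}{123 + V}$ ($P{\left(V \right)} = 2 + \frac{V - 161}{V + 123} = 2 + \frac{-161 + V}{123 + V}$)
$\frac{\frac{P{\left(q{\left(6,-14 \right)} \right)}}{8523} - 1926}{-774 + 7245} = \frac{\frac{\frac{1}{123 + 13} \left(85 + 3 \cdot 13\right)}{8523} - 1926}{-774 + 7245} = \frac{\frac{85 + 39}{136} \cdot \frac{1}{8523} - 1926}{6471} = \left(\frac{1}{136} \cdot 124 \cdot \frac{1}{8523} - 1926\right) \frac{1}{6471} = \left(\frac{31}{34} \cdot \frac{1}{8523} - 1926\right) \frac{1}{6471} = \left(\frac{31}{289782} - 1926\right) \frac{1}{6471} = \left(- \frac{558120101}{289782}\right) \frac{1}{6471} = - \frac{558120101}{1875179322}$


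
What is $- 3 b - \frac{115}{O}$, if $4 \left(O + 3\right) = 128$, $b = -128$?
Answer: $\frac{11021}{29} \approx 380.03$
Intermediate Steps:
$O = 29$ ($O = -3 + \frac{1}{4} \cdot 128 = -3 + 32 = 29$)
$- 3 b - \frac{115}{O} = \left(-3\right) \left(-128\right) - \frac{115}{29} = 384 - \frac{115}{29} = \frac{11021}{29}$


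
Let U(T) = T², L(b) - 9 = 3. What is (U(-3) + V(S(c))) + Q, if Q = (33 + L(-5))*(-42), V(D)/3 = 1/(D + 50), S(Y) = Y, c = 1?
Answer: -31976/17 ≈ -1880.9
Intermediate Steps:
L(b) = 12 (L(b) = 9 + 3 = 12)
V(D) = 3/(50 + D) (V(D) = 3/(D + 50) = 3/(50 + D))
Q = -1890 (Q = (33 + 12)*(-42) = 45*(-42) = -1890)
(U(-3) + V(S(c))) + Q = ((-3)² + 3/(50 + 1)) - 1890 = (9 + 3/51) - 1890 = (9 + 3*(1/51)) - 1890 = (9 + 1/17) - 1890 = 154/17 - 1890 = -31976/17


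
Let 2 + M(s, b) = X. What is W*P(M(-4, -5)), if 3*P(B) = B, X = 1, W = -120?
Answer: 40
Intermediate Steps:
M(s, b) = -1 (M(s, b) = -2 + 1 = -1)
P(B) = B/3
W*P(M(-4, -5)) = -40*(-1) = -120*(-⅓) = 40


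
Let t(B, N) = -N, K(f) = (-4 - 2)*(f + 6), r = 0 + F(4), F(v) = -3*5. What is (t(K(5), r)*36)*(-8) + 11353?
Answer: 7033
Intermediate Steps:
F(v) = -15
r = -15 (r = 0 - 15 = -15)
K(f) = -36 - 6*f (K(f) = -6*(6 + f) = -36 - 6*f)
(t(K(5), r)*36)*(-8) + 11353 = (-1*(-15)*36)*(-8) + 11353 = (15*36)*(-8) + 11353 = 540*(-8) + 11353 = -4320 + 11353 = 7033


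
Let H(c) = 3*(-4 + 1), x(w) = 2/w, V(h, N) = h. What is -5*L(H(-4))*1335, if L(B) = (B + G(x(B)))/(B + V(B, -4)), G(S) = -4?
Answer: -28925/6 ≈ -4820.8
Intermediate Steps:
H(c) = -9 (H(c) = 3*(-3) = -9)
L(B) = (-4 + B)/(2*B) (L(B) = (B - 4)/(B + B) = (-4 + B)/((2*B)) = (-4 + B)*(1/(2*B)) = (-4 + B)/(2*B))
-5*L(H(-4))*1335 = -5*(-4 - 9)/(2*(-9))*1335 = -5*(-1)*(-13)/(2*9)*1335 = -5*13/18*1335 = -65/18*1335 = -28925/6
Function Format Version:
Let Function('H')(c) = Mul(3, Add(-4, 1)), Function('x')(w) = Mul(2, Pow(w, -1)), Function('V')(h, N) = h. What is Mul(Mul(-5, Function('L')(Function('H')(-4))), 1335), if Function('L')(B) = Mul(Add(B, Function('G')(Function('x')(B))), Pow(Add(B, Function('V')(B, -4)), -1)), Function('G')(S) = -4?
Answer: Rational(-28925, 6) ≈ -4820.8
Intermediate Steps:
Function('H')(c) = -9 (Function('H')(c) = Mul(3, -3) = -9)
Function('L')(B) = Mul(Rational(1, 2), Pow(B, -1), Add(-4, B)) (Function('L')(B) = Mul(Add(B, -4), Pow(Add(B, B), -1)) = Mul(Add(-4, B), Pow(Mul(2, B), -1)) = Mul(Add(-4, B), Mul(Rational(1, 2), Pow(B, -1))) = Mul(Rational(1, 2), Pow(B, -1), Add(-4, B)))
Mul(Mul(-5, Function('L')(Function('H')(-4))), 1335) = Mul(Mul(-5, Mul(Rational(1, 2), Pow(-9, -1), Add(-4, -9))), 1335) = Mul(Mul(-5, Mul(Rational(1, 2), Rational(-1, 9), -13)), 1335) = Mul(Mul(-5, Rational(13, 18)), 1335) = Mul(Rational(-65, 18), 1335) = Rational(-28925, 6)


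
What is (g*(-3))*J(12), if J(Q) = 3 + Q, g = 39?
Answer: -1755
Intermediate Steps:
(g*(-3))*J(12) = (39*(-3))*(3 + 12) = -117*15 = -1755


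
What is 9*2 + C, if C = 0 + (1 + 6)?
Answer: 25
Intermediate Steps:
C = 7 (C = 0 + 7 = 7)
9*2 + C = 9*2 + 7 = 18 + 7 = 25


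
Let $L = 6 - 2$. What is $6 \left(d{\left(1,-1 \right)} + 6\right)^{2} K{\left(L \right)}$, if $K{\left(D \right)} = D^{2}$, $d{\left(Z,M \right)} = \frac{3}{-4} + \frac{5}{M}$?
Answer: $6$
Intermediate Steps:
$d{\left(Z,M \right)} = - \frac{3}{4} + \frac{5}{M}$ ($d{\left(Z,M \right)} = 3 \left(- \frac{1}{4}\right) + \frac{5}{M} = - \frac{3}{4} + \frac{5}{M}$)
$L = 4$
$6 \left(d{\left(1,-1 \right)} + 6\right)^{2} K{\left(L \right)} = 6 \left(\left(- \frac{3}{4} + \frac{5}{-1}\right) + 6\right)^{2} \cdot 4^{2} = 6 \left(\left(- \frac{3}{4} + 5 \left(-1\right)\right) + 6\right)^{2} \cdot 16 = 6 \left(\left(- \frac{3}{4} - 5\right) + 6\right)^{2} \cdot 16 = 6 \left(- \frac{23}{4} + 6\right)^{2} \cdot 16 = \frac{6}{16} \cdot 16 = 6 \cdot \frac{1}{16} \cdot 16 = \frac{3}{8} \cdot 16 = 6$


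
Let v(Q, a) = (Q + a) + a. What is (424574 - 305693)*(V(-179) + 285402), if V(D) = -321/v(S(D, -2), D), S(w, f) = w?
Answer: 6073281374265/179 ≈ 3.3929e+10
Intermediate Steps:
v(Q, a) = Q + 2*a
V(D) = -107/D (V(D) = -321/(D + 2*D) = -321*1/(3*D) = -107/D)
(424574 - 305693)*(V(-179) + 285402) = (424574 - 305693)*(-107/(-179) + 285402) = 118881*(-107*(-1/179) + 285402) = 118881*(107/179 + 285402) = 118881*(51087065/179) = 6073281374265/179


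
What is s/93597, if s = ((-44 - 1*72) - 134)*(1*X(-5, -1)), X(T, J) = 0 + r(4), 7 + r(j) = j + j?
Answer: -250/93597 ≈ -0.0026710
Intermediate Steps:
r(j) = -7 + 2*j (r(j) = -7 + (j + j) = -7 + 2*j)
X(T, J) = 1 (X(T, J) = 0 + (-7 + 2*4) = 0 + (-7 + 8) = 0 + 1 = 1)
s = -250 (s = ((-44 - 1*72) - 134)*(1*1) = ((-44 - 72) - 134)*1 = (-116 - 134)*1 = -250*1 = -250)
s/93597 = -250/93597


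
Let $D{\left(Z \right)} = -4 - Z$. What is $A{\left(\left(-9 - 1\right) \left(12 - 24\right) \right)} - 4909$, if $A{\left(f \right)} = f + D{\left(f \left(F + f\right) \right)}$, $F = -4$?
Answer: $-18713$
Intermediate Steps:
$A{\left(f \right)} = -4 + f - f \left(-4 + f\right)$ ($A{\left(f \right)} = f - \left(4 + f \left(-4 + f\right)\right) = -4 + f - f \left(-4 + f\right)$)
$A{\left(\left(-9 - 1\right) \left(12 - 24\right) \right)} - 4909 = \left(-4 + \left(-9 - 1\right) \left(12 - 24\right) - \left(-9 - 1\right) \left(12 - 24\right) \left(-4 + \left(-9 - 1\right) \left(12 - 24\right)\right)\right) - 4909 = \left(-4 - -120 - \left(-10\right) \left(-12\right) \left(-4 - -120\right)\right) - 4909 = \left(-4 + 120 - 120 \left(-4 + 120\right)\right) - 4909 = \left(-4 + 120 - 120 \cdot 116\right) - 4909 = \left(-4 + 120 - 13920\right) - 4909 = -13804 - 4909 = -18713$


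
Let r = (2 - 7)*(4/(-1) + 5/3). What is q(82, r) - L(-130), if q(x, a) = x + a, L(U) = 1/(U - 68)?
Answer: 18547/198 ≈ 93.672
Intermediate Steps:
L(U) = 1/(-68 + U)
r = 35/3 (r = -5*(4*(-1) + 5*(⅓)) = -5*(-4 + 5/3) = -5*(-7/3) = 35/3 ≈ 11.667)
q(x, a) = a + x
q(82, r) - L(-130) = (35/3 + 82) - 1/(-68 - 130) = 281/3 - 1/(-198) = 281/3 - 1*(-1/198) = 281/3 + 1/198 = 18547/198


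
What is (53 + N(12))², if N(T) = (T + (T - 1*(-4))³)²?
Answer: 284789824264089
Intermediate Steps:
N(T) = (T + (4 + T)³)² (N(T) = (T + (T + 4)³)² = (T + (4 + T)³)²)
(53 + N(12))² = (53 + (12 + (4 + 12)³)²)² = (53 + (12 + 16³)²)² = (53 + (12 + 4096)²)² = (53 + 4108²)² = (53 + 16875664)² = 16875717² = 284789824264089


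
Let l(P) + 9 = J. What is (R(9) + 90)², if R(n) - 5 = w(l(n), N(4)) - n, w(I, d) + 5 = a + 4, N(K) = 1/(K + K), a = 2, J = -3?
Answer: 7569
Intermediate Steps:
l(P) = -12 (l(P) = -9 - 3 = -12)
N(K) = 1/(2*K)
w(I, d) = 1 (w(I, d) = -5 + (2 + 4) = -5 + 6 = 1)
R(n) = 6 - n (R(n) = 5 + (1 - n) = 6 - n)
(R(9) + 90)² = ((6 - 1*9) + 90)² = ((6 - 9) + 90)² = (-3 + 90)² = 87² = 7569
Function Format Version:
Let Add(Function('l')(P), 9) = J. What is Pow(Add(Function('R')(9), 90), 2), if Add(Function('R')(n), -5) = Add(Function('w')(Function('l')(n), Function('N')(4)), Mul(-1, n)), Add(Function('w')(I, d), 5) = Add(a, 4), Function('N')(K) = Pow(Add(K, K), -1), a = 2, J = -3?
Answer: 7569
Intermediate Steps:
Function('l')(P) = -12 (Function('l')(P) = Add(-9, -3) = -12)
Function('N')(K) = Mul(Rational(1, 2), Pow(K, -1)) (Function('N')(K) = Pow(Mul(2, K), -1) = Mul(Rational(1, 2), Pow(K, -1)))
Function('w')(I, d) = 1 (Function('w')(I, d) = Add(-5, Add(2, 4)) = Add(-5, 6) = 1)
Function('R')(n) = Add(6, Mul(-1, n)) (Function('R')(n) = Add(5, Add(1, Mul(-1, n))) = Add(6, Mul(-1, n)))
Pow(Add(Function('R')(9), 90), 2) = Pow(Add(Add(6, Mul(-1, 9)), 90), 2) = Pow(Add(Add(6, -9), 90), 2) = Pow(Add(-3, 90), 2) = Pow(87, 2) = 7569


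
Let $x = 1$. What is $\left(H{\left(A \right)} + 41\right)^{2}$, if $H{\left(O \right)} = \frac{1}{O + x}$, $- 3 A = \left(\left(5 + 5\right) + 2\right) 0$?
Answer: $1764$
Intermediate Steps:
$A = 0$ ($A = - \frac{\left(\left(5 + 5\right) + 2\right) 0}{3} = - \frac{\left(10 + 2\right) 0}{3} = - \frac{12 \cdot 0}{3} = \left(- \frac{1}{3}\right) 0 = 0$)
$H{\left(O \right)} = \frac{1}{1 + O}$ ($H{\left(O \right)} = \frac{1}{O + 1} = \frac{1}{1 + O}$)
$\left(H{\left(A \right)} + 41\right)^{2} = \left(\frac{1}{1 + 0} + 41\right)^{2} = \left(1^{-1} + 41\right)^{2} = \left(1 + 41\right)^{2} = 42^{2} = 1764$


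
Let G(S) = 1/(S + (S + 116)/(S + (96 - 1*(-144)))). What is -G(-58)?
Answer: 91/5249 ≈ 0.017337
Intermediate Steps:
G(S) = 1/(S + (116 + S)/(240 + S)) (G(S) = 1/(S + (116 + S)/(S + (96 + 144))) = 1/(S + (116 + S)/(S + 240)) = 1/(S + (116 + S)/(240 + S)))
-G(-58) = -(240 - 58)/(116 + (-58)² + 241*(-58)) = -182/(116 + 3364 - 13978) = -182/(-10498) = -(-1)*182/10498 = -1*(-91/5249) = 91/5249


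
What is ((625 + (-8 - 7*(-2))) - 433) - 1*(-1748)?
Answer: 1946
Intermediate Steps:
((625 + (-8 - 7*(-2))) - 433) - 1*(-1748) = ((625 + (-8 + 14)) - 433) + 1748 = ((625 + 6) - 433) + 1748 = (631 - 433) + 1748 = 198 + 1748 = 1946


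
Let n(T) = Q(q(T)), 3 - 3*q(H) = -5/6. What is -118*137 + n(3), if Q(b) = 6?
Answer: -16160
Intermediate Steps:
q(H) = 23/18 (q(H) = 1 - (-5)/(3*6) = 1 - 1/3*(-5/6) = 1 + 5/18 = 23/18)
n(T) = 6
-118*137 + n(3) = -118*137 + 6 = -16166 + 6 = -16160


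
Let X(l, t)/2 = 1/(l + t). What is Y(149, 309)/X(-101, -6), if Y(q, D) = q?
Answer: -15943/2 ≈ -7971.5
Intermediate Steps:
X(l, t) = 2/(l + t)
Y(149, 309)/X(-101, -6) = 149/((2/(-101 - 6))) = 149/((2/(-107))) = 149/((2*(-1/107))) = 149/(-2/107) = 149*(-107/2) = -15943/2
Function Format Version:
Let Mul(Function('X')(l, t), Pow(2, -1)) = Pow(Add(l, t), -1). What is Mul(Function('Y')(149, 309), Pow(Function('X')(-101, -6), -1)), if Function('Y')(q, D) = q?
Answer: Rational(-15943, 2) ≈ -7971.5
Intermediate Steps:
Function('X')(l, t) = Mul(2, Pow(Add(l, t), -1))
Mul(Function('Y')(149, 309), Pow(Function('X')(-101, -6), -1)) = Mul(149, Pow(Mul(2, Pow(Add(-101, -6), -1)), -1)) = Mul(149, Pow(Mul(2, Pow(-107, -1)), -1)) = Mul(149, Pow(Mul(2, Rational(-1, 107)), -1)) = Mul(149, Pow(Rational(-2, 107), -1)) = Mul(149, Rational(-107, 2)) = Rational(-15943, 2)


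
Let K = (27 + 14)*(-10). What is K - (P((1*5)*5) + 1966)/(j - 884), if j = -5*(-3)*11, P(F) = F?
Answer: -292799/719 ≈ -407.23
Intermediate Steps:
j = 165 (j = 15*11 = 165)
K = -410 (K = 41*(-10) = -410)
K - (P((1*5)*5) + 1966)/(j - 884) = -410 - ((1*5)*5 + 1966)/(165 - 884) = -410 - (5*5 + 1966)/(-719) = -410 - (25 + 1966)*(-1)/719 = -410 - 1991*(-1)/719 = -410 - 1*(-1991/719) = -410 + 1991/719 = -292799/719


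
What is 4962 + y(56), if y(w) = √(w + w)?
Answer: 4962 + 4*√7 ≈ 4972.6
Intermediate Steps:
y(w) = √2*√w (y(w) = √(2*w) = √2*√w)
4962 + y(56) = 4962 + √2*√56 = 4962 + √2*(2*√14) = 4962 + 4*√7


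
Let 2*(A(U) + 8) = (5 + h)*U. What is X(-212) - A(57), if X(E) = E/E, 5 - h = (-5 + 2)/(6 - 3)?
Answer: -609/2 ≈ -304.50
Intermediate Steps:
h = 6 (h = 5 - (-5 + 2)/(6 - 3) = 5 - (-3)/3 = 5 - 1*(-1) = 5 + 1 = 6)
X(E) = 1
A(U) = -8 + 11*U/2 (A(U) = -8 + ((5 + 6)*U)/2 = -8 + (11*U)/2 = -8 + 11*U/2)
X(-212) - A(57) = 1 - (-8 + (11/2)*57) = 1 - (-8 + 627/2) = 1 - 1*611/2 = 1 - 611/2 = -609/2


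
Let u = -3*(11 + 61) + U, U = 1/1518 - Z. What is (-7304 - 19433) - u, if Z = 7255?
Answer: -29245789/1518 ≈ -19266.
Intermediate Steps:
U = -11013089/1518 (U = 1/1518 - 1*7255 = 1/1518 - 7255 = -11013089/1518 ≈ -7255.0)
u = -11340977/1518 (u = -3*(11 + 61) - 11013089/1518 = -3*72 - 11013089/1518 = -216 - 11013089/1518 = -11340977/1518 ≈ -7471.0)
(-7304 - 19433) - u = (-7304 - 19433) - 1*(-11340977/1518) = -26737 + 11340977/1518 = -29245789/1518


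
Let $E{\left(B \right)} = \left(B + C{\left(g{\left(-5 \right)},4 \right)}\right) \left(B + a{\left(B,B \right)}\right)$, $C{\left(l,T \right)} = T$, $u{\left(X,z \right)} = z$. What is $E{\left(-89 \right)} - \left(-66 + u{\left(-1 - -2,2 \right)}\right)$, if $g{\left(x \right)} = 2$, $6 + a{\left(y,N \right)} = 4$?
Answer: $7799$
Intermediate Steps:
$a{\left(y,N \right)} = -2$ ($a{\left(y,N \right)} = -6 + 4 = -2$)
$E{\left(B \right)} = \left(-2 + B\right) \left(4 + B\right)$ ($E{\left(B \right)} = \left(B + 4\right) \left(B - 2\right) = \left(4 + B\right) \left(-2 + B\right) = \left(-2 + B\right) \left(4 + B\right)$)
$E{\left(-89 \right)} - \left(-66 + u{\left(-1 - -2,2 \right)}\right) = \left(-8 + \left(-89\right)^{2} + 2 \left(-89\right)\right) + \left(66 - 2\right) = \left(-8 + 7921 - 178\right) + \left(66 - 2\right) = 7735 + 64 = 7799$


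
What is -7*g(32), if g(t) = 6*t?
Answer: -1344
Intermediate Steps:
-7*g(32) = -42*32 = -7*192 = -1344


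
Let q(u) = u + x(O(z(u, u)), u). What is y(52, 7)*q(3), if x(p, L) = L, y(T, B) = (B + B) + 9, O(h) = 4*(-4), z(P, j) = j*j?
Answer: 138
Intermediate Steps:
z(P, j) = j**2
O(h) = -16
y(T, B) = 9 + 2*B (y(T, B) = 2*B + 9 = 9 + 2*B)
q(u) = 2*u (q(u) = u + u = 2*u)
y(52, 7)*q(3) = (9 + 2*7)*(2*3) = (9 + 14)*6 = 23*6 = 138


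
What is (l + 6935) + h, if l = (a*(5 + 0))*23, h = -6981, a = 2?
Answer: 184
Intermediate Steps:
l = 230 (l = (2*(5 + 0))*23 = (2*5)*23 = 10*23 = 230)
(l + 6935) + h = (230 + 6935) - 6981 = 7165 - 6981 = 184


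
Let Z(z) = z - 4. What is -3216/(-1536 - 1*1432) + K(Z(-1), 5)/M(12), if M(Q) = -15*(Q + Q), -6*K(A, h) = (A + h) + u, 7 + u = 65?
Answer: 444919/400680 ≈ 1.1104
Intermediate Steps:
Z(z) = -4 + z
u = 58 (u = -7 + 65 = 58)
K(A, h) = -29/3 - A/6 - h/6 (K(A, h) = -((A + h) + 58)/6 = -(58 + A + h)/6 = -29/3 - A/6 - h/6)
M(Q) = -30*Q
-3216/(-1536 - 1*1432) + K(Z(-1), 5)/M(12) = -3216/(-1536 - 1*1432) + (-29/3 - (-4 - 1)/6 - ⅙*5)/((-30*12)) = -3216/(-1536 - 1432) + (-29/3 - ⅙*(-5) - ⅚)/(-360) = -3216/(-2968) + (-29/3 + ⅚ - ⅚)*(-1/360) = -3216*(-1/2968) - 29/3*(-1/360) = 402/371 + 29/1080 = 444919/400680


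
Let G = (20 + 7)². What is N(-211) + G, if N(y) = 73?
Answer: 802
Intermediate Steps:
G = 729 (G = 27² = 729)
N(-211) + G = 73 + 729 = 802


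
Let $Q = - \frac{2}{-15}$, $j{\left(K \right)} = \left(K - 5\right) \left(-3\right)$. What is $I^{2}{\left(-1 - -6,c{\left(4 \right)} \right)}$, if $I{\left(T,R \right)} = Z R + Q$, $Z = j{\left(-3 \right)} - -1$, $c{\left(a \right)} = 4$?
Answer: $\frac{2256004}{225} \approx 10027.0$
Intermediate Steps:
$j{\left(K \right)} = 15 - 3 K$ ($j{\left(K \right)} = \left(-5 + K\right) \left(-3\right) = 15 - 3 K$)
$Z = 25$ ($Z = \left(15 - -9\right) - -1 = \left(15 + 9\right) + 1 = 24 + 1 = 25$)
$Q = \frac{2}{15}$ ($Q = \left(-2\right) \left(- \frac{1}{15}\right) = \frac{2}{15} \approx 0.13333$)
$I{\left(T,R \right)} = \frac{2}{15} + 25 R$ ($I{\left(T,R \right)} = 25 R + \frac{2}{15} = \frac{2}{15} + 25 R$)
$I^{2}{\left(-1 - -6,c{\left(4 \right)} \right)} = \left(\frac{2}{15} + 25 \cdot 4\right)^{2} = \left(\frac{2}{15} + 100\right)^{2} = \left(\frac{1502}{15}\right)^{2} = \frac{2256004}{225}$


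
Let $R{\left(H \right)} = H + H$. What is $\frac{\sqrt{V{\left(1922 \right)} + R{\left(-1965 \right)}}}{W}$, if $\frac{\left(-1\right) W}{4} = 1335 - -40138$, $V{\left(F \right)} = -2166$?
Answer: $- \frac{i \sqrt{381}}{41473} \approx - 0.00047065 i$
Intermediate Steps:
$R{\left(H \right)} = 2 H$
$W = -165892$ ($W = - 4 \left(1335 - -40138\right) = - 4 \left(1335 + 40138\right) = \left(-4\right) 41473 = -165892$)
$\frac{\sqrt{V{\left(1922 \right)} + R{\left(-1965 \right)}}}{W} = \frac{\sqrt{-2166 + 2 \left(-1965\right)}}{-165892} = \sqrt{-2166 - 3930} \left(- \frac{1}{165892}\right) = \sqrt{-6096} \left(- \frac{1}{165892}\right) = 4 i \sqrt{381} \left(- \frac{1}{165892}\right) = - \frac{i \sqrt{381}}{41473}$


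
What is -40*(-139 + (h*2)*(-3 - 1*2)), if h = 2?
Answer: 6360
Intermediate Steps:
-40*(-139 + (h*2)*(-3 - 1*2)) = -40*(-139 + (2*2)*(-3 - 1*2)) = -40*(-139 + 4*(-3 - 2)) = -40*(-139 + 4*(-5)) = -40*(-139 - 20) = -40*(-159) = 6360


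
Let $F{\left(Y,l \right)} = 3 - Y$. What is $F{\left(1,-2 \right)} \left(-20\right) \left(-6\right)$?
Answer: $240$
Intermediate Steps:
$F{\left(1,-2 \right)} \left(-20\right) \left(-6\right) = \left(3 - 1\right) \left(-20\right) \left(-6\right) = 2 \left(-20\right) \left(-6\right) = \left(-40\right) \left(-6\right) = 240$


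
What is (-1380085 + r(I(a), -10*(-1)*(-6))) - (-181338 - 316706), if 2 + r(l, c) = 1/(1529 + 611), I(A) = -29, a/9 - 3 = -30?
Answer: -1887572019/2140 ≈ -8.8204e+5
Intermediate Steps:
a = -243 (a = 27 + 9*(-30) = 27 - 270 = -243)
r(l, c) = -4279/2140 (r(l, c) = -2 + 1/(1529 + 611) = -2 + 1/2140 = -4279/2140)
(-1380085 + r(I(a), -10*(-1)*(-6))) - (-181338 - 316706) = (-1380085 - 4279/2140) - (-181338 - 316706) = -2953386179/2140 - 1*(-498044) = -2953386179/2140 + 498044 = -1887572019/2140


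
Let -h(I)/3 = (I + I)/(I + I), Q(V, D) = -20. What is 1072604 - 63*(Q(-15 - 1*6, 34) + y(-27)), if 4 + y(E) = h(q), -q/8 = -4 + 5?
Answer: 1074305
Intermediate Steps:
q = -8 (q = -8*(-4 + 5) = -8*1 = -8)
h(I) = -3 (h(I) = -3*(I + I)/(I + I) = -3*2*I/(2*I) = -3*2*I*1/(2*I) = -3*1 = -3)
y(E) = -7 (y(E) = -4 - 3 = -7)
1072604 - 63*(Q(-15 - 1*6, 34) + y(-27)) = 1072604 - 63*(-20 - 7) = 1072604 - 63*(-27) = 1072604 + 1701 = 1074305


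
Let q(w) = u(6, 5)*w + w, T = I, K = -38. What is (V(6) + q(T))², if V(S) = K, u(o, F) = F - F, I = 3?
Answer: 1225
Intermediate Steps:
u(o, F) = 0
T = 3
q(w) = w (q(w) = 0*w + w = 0 + w = w)
V(S) = -38
(V(6) + q(T))² = (-38 + 3)² = (-35)² = 1225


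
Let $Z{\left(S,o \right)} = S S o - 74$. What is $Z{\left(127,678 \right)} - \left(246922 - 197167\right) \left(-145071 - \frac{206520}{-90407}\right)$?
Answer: $\frac{653536773765551}{90407} \approx 7.2288 \cdot 10^{9}$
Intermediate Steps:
$Z{\left(S,o \right)} = -74 + o S^{2}$ ($Z{\left(S,o \right)} = S^{2} o - 74 = o S^{2} - 74 = -74 + o S^{2}$)
$Z{\left(127,678 \right)} - \left(246922 - 197167\right) \left(-145071 - \frac{206520}{-90407}\right) = \left(-74 + 678 \cdot 127^{2}\right) - \left(246922 - 197167\right) \left(-145071 - \frac{206520}{-90407}\right) = \left(-74 + 678 \cdot 16129\right) - 49755 \left(-145071 - - \frac{206520}{90407}\right) = \left(-74 + 10935462\right) - 49755 \left(-145071 + \frac{206520}{90407}\right) = 10935388 - 49755 \left(- \frac{13115227377}{90407}\right) = 10935388 - - \frac{652548138142635}{90407} = 10935388 + \frac{652548138142635}{90407} = \frac{653536773765551}{90407}$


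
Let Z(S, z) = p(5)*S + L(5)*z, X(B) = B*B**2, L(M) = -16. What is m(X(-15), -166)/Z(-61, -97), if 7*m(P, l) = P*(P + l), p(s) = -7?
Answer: 11950875/13853 ≈ 862.69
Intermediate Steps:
X(B) = B**3
m(P, l) = P*(P + l)/7 (m(P, l) = (P*(P + l))/7 = P*(P + l)/7)
Z(S, z) = -16*z - 7*S (Z(S, z) = -7*S - 16*z = -16*z - 7*S)
m(X(-15), -166)/Z(-61, -97) = ((1/7)*(-15)**3*((-15)**3 - 166))/(-16*(-97) - 7*(-61)) = ((1/7)*(-3375)*(-3375 - 166))/(1552 + 427) = ((1/7)*(-3375)*(-3541))/1979 = (11950875/7)*(1/1979) = 11950875/13853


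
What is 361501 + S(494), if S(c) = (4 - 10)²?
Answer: 361537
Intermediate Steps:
S(c) = 36 (S(c) = (-6)² = 36)
361501 + S(494) = 361501 + 36 = 361537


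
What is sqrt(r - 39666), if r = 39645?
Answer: I*sqrt(21) ≈ 4.5826*I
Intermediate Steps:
sqrt(r - 39666) = sqrt(39645 - 39666) = sqrt(-21) = I*sqrt(21)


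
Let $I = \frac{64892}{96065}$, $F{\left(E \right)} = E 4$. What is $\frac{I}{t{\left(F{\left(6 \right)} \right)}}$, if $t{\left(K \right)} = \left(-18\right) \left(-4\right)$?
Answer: $\frac{16223}{1729170} \approx 0.0093819$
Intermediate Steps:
$F{\left(E \right)} = 4 E$
$t{\left(K \right)} = 72$
$I = \frac{64892}{96065}$ ($I = 64892 \cdot \frac{1}{96065} = \frac{64892}{96065} \approx 0.6755$)
$\frac{I}{t{\left(F{\left(6 \right)} \right)}} = \frac{64892}{96065 \cdot 72} = \frac{64892}{96065} \cdot \frac{1}{72} = \frac{16223}{1729170}$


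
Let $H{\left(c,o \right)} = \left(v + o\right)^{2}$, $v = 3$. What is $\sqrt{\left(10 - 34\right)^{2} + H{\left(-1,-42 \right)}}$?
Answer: $3 \sqrt{233} \approx 45.793$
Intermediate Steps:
$H{\left(c,o \right)} = \left(3 + o\right)^{2}$
$\sqrt{\left(10 - 34\right)^{2} + H{\left(-1,-42 \right)}} = \sqrt{\left(10 - 34\right)^{2} + \left(3 - 42\right)^{2}} = \sqrt{\left(-24\right)^{2} + \left(-39\right)^{2}} = \sqrt{576 + 1521} = \sqrt{2097} = 3 \sqrt{233}$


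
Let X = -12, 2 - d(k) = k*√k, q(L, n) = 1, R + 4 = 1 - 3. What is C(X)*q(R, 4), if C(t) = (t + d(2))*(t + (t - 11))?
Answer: 350 + 70*√2 ≈ 449.00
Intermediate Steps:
R = -6 (R = -4 + (1 - 3) = -4 - 2 = -6)
d(k) = 2 - k^(3/2) (d(k) = 2 - k*√k = 2 - k^(3/2))
C(t) = (-11 + 2*t)*(2 + t - 2*√2) (C(t) = (t + (2 - 2^(3/2)))*(t + (t - 11)) = (t + (2 - 2*√2))*(t + (-11 + t)) = (t + (2 - 2*√2))*(-11 + 2*t) = (2 + t - 2*√2)*(-11 + 2*t) = (-11 + 2*t)*(2 + t - 2*√2))
C(X)*q(R, 4) = (-22 - 7*(-12) + 2*(-12)² + 22*√2 - 4*(-12)*√2)*1 = (-22 + 84 + 2*144 + 22*√2 + 48*√2)*1 = (-22 + 84 + 288 + 22*√2 + 48*√2)*1 = (350 + 70*√2)*1 = 350 + 70*√2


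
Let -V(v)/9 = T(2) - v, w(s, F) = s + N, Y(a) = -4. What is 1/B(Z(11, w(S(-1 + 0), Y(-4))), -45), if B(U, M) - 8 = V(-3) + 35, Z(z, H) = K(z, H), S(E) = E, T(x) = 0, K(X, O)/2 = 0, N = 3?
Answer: 1/16 ≈ 0.062500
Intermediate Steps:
K(X, O) = 0 (K(X, O) = 2*0 = 0)
w(s, F) = 3 + s (w(s, F) = s + 3 = 3 + s)
Z(z, H) = 0
V(v) = 9*v (V(v) = -9*(0 - v) = -(-9)*v = 9*v)
B(U, M) = 16 (B(U, M) = 8 + (9*(-3) + 35) = 8 + (-27 + 35) = 8 + 8 = 16)
1/B(Z(11, w(S(-1 + 0), Y(-4))), -45) = 1/16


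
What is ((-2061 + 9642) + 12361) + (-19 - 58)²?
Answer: 25871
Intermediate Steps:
((-2061 + 9642) + 12361) + (-19 - 58)² = (7581 + 12361) + (-77)² = 19942 + 5929 = 25871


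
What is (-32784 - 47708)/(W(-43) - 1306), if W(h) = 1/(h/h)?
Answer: 80492/1305 ≈ 61.680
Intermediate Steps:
W(h) = 1 (W(h) = 1/1 = 1)
(-32784 - 47708)/(W(-43) - 1306) = (-32784 - 47708)/(1 - 1306) = -80492/(-1305) = -80492*(-1/1305) = 80492/1305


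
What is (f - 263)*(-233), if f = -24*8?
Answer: 106015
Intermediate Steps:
f = -192
(f - 263)*(-233) = (-192 - 263)*(-233) = -455*(-233) = 106015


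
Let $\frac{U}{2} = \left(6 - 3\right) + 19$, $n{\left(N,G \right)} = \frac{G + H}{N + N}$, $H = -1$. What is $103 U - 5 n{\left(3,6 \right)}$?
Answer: $\frac{27167}{6} \approx 4527.8$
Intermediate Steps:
$n{\left(N,G \right)} = \frac{-1 + G}{2 N}$ ($n{\left(N,G \right)} = \frac{G - 1}{N + N} = \frac{-1 + G}{2 N}$)
$U = 44$ ($U = 2 \left(\left(6 - 3\right) + 19\right) = 2 \left(3 + 19\right) = 2 \cdot 22 = 44$)
$103 U - 5 n{\left(3,6 \right)} = 103 \cdot 44 - 5 \frac{-1 + 6}{2 \cdot 3} = 4532 - 5 \cdot \frac{1}{2} \cdot \frac{1}{3} \cdot 5 = 4532 - \frac{25}{6} = \frac{27167}{6}$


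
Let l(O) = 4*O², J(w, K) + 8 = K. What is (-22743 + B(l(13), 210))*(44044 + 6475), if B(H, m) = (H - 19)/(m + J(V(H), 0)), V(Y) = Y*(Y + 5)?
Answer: -232055439651/202 ≈ -1.1488e+9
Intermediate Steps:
V(Y) = Y*(5 + Y)
J(w, K) = -8 + K
B(H, m) = (-19 + H)/(-8 + m) (B(H, m) = (H - 19)/(m + (-8 + 0)) = (-19 + H)/(m - 8) = (-19 + H)/(-8 + m))
(-22743 + B(l(13), 210))*(44044 + 6475) = (-22743 + (-19 + 4*13²)/(-8 + 210))*(44044 + 6475) = (-22743 + (-19 + 4*169)/202)*50519 = (-22743 + (-19 + 676)/202)*50519 = (-22743 + (1/202)*657)*50519 = (-22743 + 657/202)*50519 = -4593429/202*50519 = -232055439651/202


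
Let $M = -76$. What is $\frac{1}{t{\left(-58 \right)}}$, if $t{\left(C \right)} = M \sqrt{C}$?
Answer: $\frac{i \sqrt{58}}{4408} \approx 0.0017277 i$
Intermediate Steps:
$t{\left(C \right)} = - 76 \sqrt{C}$
$\frac{1}{t{\left(-58 \right)}} = \frac{1}{\left(-76\right) \sqrt{-58}} = \frac{1}{\left(-76\right) i \sqrt{58}} = \frac{i \sqrt{58}}{4408}$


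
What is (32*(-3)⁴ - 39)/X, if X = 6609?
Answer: 851/2203 ≈ 0.38629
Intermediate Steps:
(32*(-3)⁴ - 39)/X = (32*(-3)⁴ - 39)/6609 = (32*81 - 39)*(1/6609) = (2592 - 39)*(1/6609) = 2553*(1/6609) = 851/2203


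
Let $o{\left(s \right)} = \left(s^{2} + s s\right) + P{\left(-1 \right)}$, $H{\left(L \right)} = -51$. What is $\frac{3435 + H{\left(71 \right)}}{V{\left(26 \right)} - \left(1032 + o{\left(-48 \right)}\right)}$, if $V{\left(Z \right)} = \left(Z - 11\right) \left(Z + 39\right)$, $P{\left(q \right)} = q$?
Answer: $- \frac{423}{583} \approx -0.72556$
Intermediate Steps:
$o{\left(s \right)} = -1 + 2 s^{2}$ ($o{\left(s \right)} = \left(s^{2} + s s\right) - 1 = \left(s^{2} + s^{2}\right) - 1 = 2 s^{2} - 1 = -1 + 2 s^{2}$)
$V{\left(Z \right)} = \left(-11 + Z\right) \left(39 + Z\right)$
$\frac{3435 + H{\left(71 \right)}}{V{\left(26 \right)} - \left(1032 + o{\left(-48 \right)}\right)} = \frac{3435 - 51}{\left(-429 + 26^{2} + 28 \cdot 26\right) - \left(1031 + 4608\right)} = \frac{3384}{\left(-429 + 676 + 728\right) - \left(1031 + 4608\right)} = \frac{3384}{975 - 5639} = \frac{3384}{-4664} = 3384 \left(- \frac{1}{4664}\right) = - \frac{423}{583}$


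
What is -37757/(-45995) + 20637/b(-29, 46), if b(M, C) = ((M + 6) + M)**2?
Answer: 1051293743/124370480 ≈ 8.4529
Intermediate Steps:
b(M, C) = (6 + 2*M)**2 (b(M, C) = ((6 + M) + M)**2 = (6 + 2*M)**2)
-37757/(-45995) + 20637/b(-29, 46) = -37757/(-45995) + 20637/((4*(3 - 29)**2)) = -37757*(-1/45995) + 20637/((4*(-26)**2)) = 37757/45995 + 20637/((4*676)) = 37757/45995 + 20637/2704 = 1051293743/124370480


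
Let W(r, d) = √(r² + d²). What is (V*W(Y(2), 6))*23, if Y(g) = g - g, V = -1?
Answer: -138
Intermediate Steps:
Y(g) = 0
W(r, d) = √(d² + r²)
(V*W(Y(2), 6))*23 = -√(6² + 0²)*23 = -√(36 + 0)*23 = -√36*23 = -1*6*23 = -6*23 = -138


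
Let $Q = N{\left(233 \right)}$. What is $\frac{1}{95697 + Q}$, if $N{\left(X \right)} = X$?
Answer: $\frac{1}{95930} \approx 1.0424 \cdot 10^{-5}$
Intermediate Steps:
$Q = 233$
$\frac{1}{95697 + Q} = \frac{1}{95697 + 233} = \frac{1}{95930}$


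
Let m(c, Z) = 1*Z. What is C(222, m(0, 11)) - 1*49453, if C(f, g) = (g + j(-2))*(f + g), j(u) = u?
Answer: -47356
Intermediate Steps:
m(c, Z) = Z
C(f, g) = (-2 + g)*(f + g) (C(f, g) = (g - 2)*(f + g) = (-2 + g)*(f + g))
C(222, m(0, 11)) - 1*49453 = (11² - 2*222 - 2*11 + 222*11) - 1*49453 = (121 - 444 - 22 + 2442) - 49453 = 2097 - 49453 = -47356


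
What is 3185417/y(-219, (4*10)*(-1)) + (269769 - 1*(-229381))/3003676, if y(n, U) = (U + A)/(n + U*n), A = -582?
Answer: -10214993889177409/233535809 ≈ -4.3741e+7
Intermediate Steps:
y(n, U) = (-582 + U)/(n + U*n) (y(n, U) = (U - 582)/(n + U*n) = (-582 + U)/(n + U*n))
3185417/y(-219, (4*10)*(-1)) + (269769 - 1*(-229381))/3003676 = 3185417/(((-582 + (4*10)*(-1))/((-219)*(1 + (4*10)*(-1))))) + (269769 - 1*(-229381))/3003676 = 3185417/((-(-582 + 40*(-1))/(219*(1 + 40*(-1))))) + (269769 + 229381)*(1/3003676) = 3185417/((-(-582 - 40)/(219*(1 - 40)))) + 499150*(1/3003676) = 3185417/((-1/219*(-622)/(-39))) + 249575/1501838 = 3185417/((-1/219*(-1/39)*(-622))) + 249575/1501838 = 3185417/(-622/8541) + 249575/1501838 = 3185417*(-8541/622) + 249575/1501838 = -27206646597/622 + 249575/1501838 = -10214993889177409/233535809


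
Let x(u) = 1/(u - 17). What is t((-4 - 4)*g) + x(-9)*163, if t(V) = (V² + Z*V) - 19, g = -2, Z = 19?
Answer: 13903/26 ≈ 534.73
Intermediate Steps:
x(u) = 1/(-17 + u)
t(V) = -19 + V² + 19*V (t(V) = (V² + 19*V) - 19 = -19 + V² + 19*V)
t((-4 - 4)*g) + x(-9)*163 = (-19 + ((-4 - 4)*(-2))² + 19*((-4 - 4)*(-2))) + 163/(-17 - 9) = (-19 + (-8*(-2))² + 19*(-8*(-2))) + 163/(-26) = (-19 + 16² + 19*16) - 1/26*163 = (-19 + 256 + 304) - 163/26 = 541 - 163/26 = 13903/26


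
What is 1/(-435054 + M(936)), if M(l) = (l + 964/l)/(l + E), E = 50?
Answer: -230724/100377179831 ≈ -2.2986e-6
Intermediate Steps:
M(l) = (l + 964/l)/(50 + l) (M(l) = (l + 964/l)/(l + 50) = (l + 964/l)/(50 + l))
1/(-435054 + M(936)) = 1/(-435054 + (964 + 936²)/(936*(50 + 936))) = 1/(-435054 + (1/936)*(964 + 876096)/986) = 1/(-435054 + (1/936)*(1/986)*877060) = 1/(-435054 + 219265/230724) = 1/(-100377179831/230724) = -230724/100377179831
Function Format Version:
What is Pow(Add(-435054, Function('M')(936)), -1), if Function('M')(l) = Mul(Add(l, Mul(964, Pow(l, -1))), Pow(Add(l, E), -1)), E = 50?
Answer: Rational(-230724, 100377179831) ≈ -2.2986e-6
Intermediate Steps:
Function('M')(l) = Mul(Pow(Add(50, l), -1), Add(l, Mul(964, Pow(l, -1)))) (Function('M')(l) = Mul(Add(l, Mul(964, Pow(l, -1))), Pow(Add(l, 50), -1)) = Mul(Add(l, Mul(964, Pow(l, -1))), Pow(Add(50, l), -1)) = Mul(Pow(Add(50, l), -1), Add(l, Mul(964, Pow(l, -1)))))
Pow(Add(-435054, Function('M')(936)), -1) = Pow(Add(-435054, Mul(Pow(936, -1), Pow(Add(50, 936), -1), Add(964, Pow(936, 2)))), -1) = Pow(Add(-435054, Mul(Rational(1, 936), Pow(986, -1), Add(964, 876096))), -1) = Pow(Add(-435054, Mul(Rational(1, 936), Rational(1, 986), 877060)), -1) = Pow(Add(-435054, Rational(219265, 230724)), -1) = Pow(Rational(-100377179831, 230724), -1) = Rational(-230724, 100377179831)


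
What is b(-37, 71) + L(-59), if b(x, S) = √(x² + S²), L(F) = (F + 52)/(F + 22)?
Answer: 7/37 + √6410 ≈ 80.252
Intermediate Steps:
L(F) = (52 + F)/(22 + F)
b(x, S) = √(S² + x²)
b(-37, 71) + L(-59) = √(71² + (-37)²) + (52 - 59)/(22 - 59) = √(5041 + 1369) - 7/(-37) = √6410 - 1/37*(-7) = √6410 + 7/37 = 7/37 + √6410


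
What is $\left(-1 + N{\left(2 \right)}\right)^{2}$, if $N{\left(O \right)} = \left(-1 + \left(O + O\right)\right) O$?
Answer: $25$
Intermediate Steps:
$N{\left(O \right)} = O \left(-1 + 2 O\right)$ ($N{\left(O \right)} = \left(-1 + 2 O\right) O = O \left(-1 + 2 O\right)$)
$\left(-1 + N{\left(2 \right)}\right)^{2} = \left(-1 + 2 \left(-1 + 2 \cdot 2\right)\right)^{2} = \left(-1 + 2 \left(-1 + 4\right)\right)^{2} = \left(-1 + 2 \cdot 3\right)^{2} = \left(-1 + 6\right)^{2} = 5^{2} = 25$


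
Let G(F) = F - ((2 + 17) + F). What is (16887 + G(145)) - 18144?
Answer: -1276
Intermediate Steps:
G(F) = -19 (G(F) = F - (19 + F) = F + (-19 - F) = -19)
(16887 + G(145)) - 18144 = (16887 - 19) - 18144 = 16868 - 18144 = -1276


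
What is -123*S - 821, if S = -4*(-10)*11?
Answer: -54941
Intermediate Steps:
S = 440 (S = 40*11 = 440)
-123*S - 821 = -123*440 - 821 = -54120 - 821 = -54941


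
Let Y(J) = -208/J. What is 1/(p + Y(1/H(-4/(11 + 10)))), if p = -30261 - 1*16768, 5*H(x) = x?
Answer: -105/4937213 ≈ -2.1267e-5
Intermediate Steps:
H(x) = x/5
p = -47029 (p = -30261 - 16768 = -47029)
1/(p + Y(1/H(-4/(11 + 10)))) = 1/(-47029 - 208*(-4/(11 + 10))/5) = 1/(-47029 - 208*(-4/21)/5) = 1/(-47029 - 208*(-4*1/21)/5) = 1/(-47029 - 208*(⅕)*(-4/21)) = 1/(-47029 - 208/(1/(-4/105))) = 1/(-47029 - 208/(-105/4)) = 1/(-47029 - 208*(-4/105)) = 1/(-47029 + 832/105) = 1/(-4937213/105) = -105/4937213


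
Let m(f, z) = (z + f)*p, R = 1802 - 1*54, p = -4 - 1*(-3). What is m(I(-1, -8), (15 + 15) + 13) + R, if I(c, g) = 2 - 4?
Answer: 1707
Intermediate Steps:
p = -1 (p = -4 + 3 = -1)
I(c, g) = -2
R = 1748 (R = 1802 - 54 = 1748)
m(f, z) = -f - z (m(f, z) = (z + f)*(-1) = (f + z)*(-1) = -f - z)
m(I(-1, -8), (15 + 15) + 13) + R = (-1*(-2) - ((15 + 15) + 13)) + 1748 = (2 - (30 + 13)) + 1748 = (2 - 1*43) + 1748 = (2 - 43) + 1748 = -41 + 1748 = 1707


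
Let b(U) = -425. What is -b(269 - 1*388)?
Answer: 425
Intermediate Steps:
-b(269 - 1*388) = -1*(-425) = 425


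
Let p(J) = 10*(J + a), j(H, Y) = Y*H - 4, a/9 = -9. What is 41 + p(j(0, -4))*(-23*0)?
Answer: 41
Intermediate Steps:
a = -81 (a = 9*(-9) = -81)
j(H, Y) = -4 + H*Y (j(H, Y) = H*Y - 4 = -4 + H*Y)
p(J) = -810 + 10*J (p(J) = 10*(J - 81) = 10*(-81 + J) = -810 + 10*J)
41 + p(j(0, -4))*(-23*0) = 41 + (-810 + 10*(-4 + 0*(-4)))*(-23*0) = 41 + (-810 + 10*(-4 + 0))*0 = 41 + (-810 + 10*(-4))*0 = 41 + (-810 - 40)*0 = 41 - 850*0 = 41 + 0 = 41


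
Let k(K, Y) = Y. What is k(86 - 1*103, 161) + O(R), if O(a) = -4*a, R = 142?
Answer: -407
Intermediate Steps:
k(86 - 1*103, 161) + O(R) = 161 - 4*142 = 161 - 568 = -407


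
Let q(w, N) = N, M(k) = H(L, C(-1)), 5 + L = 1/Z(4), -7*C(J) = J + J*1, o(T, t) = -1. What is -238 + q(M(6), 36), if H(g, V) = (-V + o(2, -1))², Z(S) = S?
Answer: -202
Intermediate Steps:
C(J) = -2*J/7 (C(J) = -(J + J*1)/7 = -(J + J)/7 = -2*J/7)
L = -19/4 (L = -5 + 1/4 = -5 + ¼ = -19/4 ≈ -4.7500)
H(g, V) = (-1 - V)² (H(g, V) = (-V - 1)² = (-1 - V)²)
M(k) = 81/49 (M(k) = (1 - 2/7*(-1))² = (1 + 2/7)² = (9/7)² = 81/49)
-238 + q(M(6), 36) = -238 + 36 = -202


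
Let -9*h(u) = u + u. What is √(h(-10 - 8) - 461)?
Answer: I*√457 ≈ 21.378*I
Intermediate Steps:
h(u) = -2*u/9 (h(u) = -(u + u)/9 = -2*u/9)
√(h(-10 - 8) - 461) = √(-2*(-10 - 8)/9 - 461) = √(-2/9*(-18) - 461) = √(4 - 461) = √(-457) = I*√457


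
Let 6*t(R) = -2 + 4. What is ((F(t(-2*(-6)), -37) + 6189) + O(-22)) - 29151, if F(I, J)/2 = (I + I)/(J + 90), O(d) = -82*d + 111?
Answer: -3346469/159 ≈ -21047.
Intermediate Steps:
O(d) = 111 - 82*d
t(R) = ⅓ (t(R) = (-2 + 4)/6 = (⅙)*2 = ⅓)
F(I, J) = 4*I/(90 + J) (F(I, J) = 2*((I + I)/(J + 90)) = 2*((2*I)/(90 + J)) = 2*(2*I/(90 + J)) = 4*I/(90 + J))
((F(t(-2*(-6)), -37) + 6189) + O(-22)) - 29151 = ((4*(⅓)/(90 - 37) + 6189) + (111 - 82*(-22))) - 29151 = ((4*(⅓)/53 + 6189) + (111 + 1804)) - 29151 = ((4*(⅓)*(1/53) + 6189) + 1915) - 29151 = ((4/159 + 6189) + 1915) - 29151 = (984055/159 + 1915) - 29151 = 1288540/159 - 29151 = -3346469/159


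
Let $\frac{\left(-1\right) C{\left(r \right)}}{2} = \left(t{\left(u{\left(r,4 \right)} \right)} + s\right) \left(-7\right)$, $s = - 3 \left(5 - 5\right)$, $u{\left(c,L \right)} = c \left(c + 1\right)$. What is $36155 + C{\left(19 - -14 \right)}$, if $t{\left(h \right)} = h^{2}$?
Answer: $17660531$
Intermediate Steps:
$u{\left(c,L \right)} = c \left(1 + c\right)$
$s = 0$ ($s = \left(-3\right) 0 = 0$)
$C{\left(r \right)} = 14 r^{2} \left(1 + r\right)^{2}$ ($C{\left(r \right)} = - 2 \left(\left(r \left(1 + r\right)\right)^{2} + 0\right) \left(-7\right) = - 2 \left(r^{2} \left(1 + r\right)^{2} + 0\right) \left(-7\right) = - 2 r^{2} \left(1 + r\right)^{2} \left(-7\right) = - 2 \left(- 7 r^{2} \left(1 + r\right)^{2}\right) = 14 r^{2} \left(1 + r\right)^{2}$)
$36155 + C{\left(19 - -14 \right)} = 36155 + 14 \left(19 - -14\right)^{2} \left(1 + \left(19 - -14\right)\right)^{2} = 36155 + 14 \left(19 + 14\right)^{2} \left(1 + \left(19 + 14\right)\right)^{2} = 36155 + 14 \cdot 33^{2} \left(1 + 33\right)^{2} = 36155 + 14 \cdot 1089 \cdot 34^{2} = 36155 + 14 \cdot 1089 \cdot 1156 = 36155 + 17624376 = 17660531$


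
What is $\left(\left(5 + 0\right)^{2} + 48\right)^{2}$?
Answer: $5329$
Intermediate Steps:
$\left(\left(5 + 0\right)^{2} + 48\right)^{2} = \left(5^{2} + 48\right)^{2} = \left(25 + 48\right)^{2} = 73^{2} = 5329$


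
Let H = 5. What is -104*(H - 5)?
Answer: 0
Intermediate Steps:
-104*(H - 5) = -104*(5 - 5) = -104*0 = 0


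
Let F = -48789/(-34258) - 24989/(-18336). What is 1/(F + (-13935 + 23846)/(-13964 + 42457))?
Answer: 8949005762592/28053716007953 ≈ 0.31900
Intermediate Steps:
F = 875334133/314077344 (F = -48789*(-1/34258) - 24989*(-1/18336) = 48789/34258 + 24989/18336 = 875334133/314077344 ≈ 2.7870)
1/(F + (-13935 + 23846)/(-13964 + 42457)) = 1/(875334133/314077344 + (-13935 + 23846)/(-13964 + 42457)) = 1/(875334133/314077344 + 9911/28493) = 1/(28053716007953/8949005762592) = 8949005762592/28053716007953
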